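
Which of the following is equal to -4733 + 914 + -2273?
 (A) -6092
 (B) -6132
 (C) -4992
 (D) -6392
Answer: A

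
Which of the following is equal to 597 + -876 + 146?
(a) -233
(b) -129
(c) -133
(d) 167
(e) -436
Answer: c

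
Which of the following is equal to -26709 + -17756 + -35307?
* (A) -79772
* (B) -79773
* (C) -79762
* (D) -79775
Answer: A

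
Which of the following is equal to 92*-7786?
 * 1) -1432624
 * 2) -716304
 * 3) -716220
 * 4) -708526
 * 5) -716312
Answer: 5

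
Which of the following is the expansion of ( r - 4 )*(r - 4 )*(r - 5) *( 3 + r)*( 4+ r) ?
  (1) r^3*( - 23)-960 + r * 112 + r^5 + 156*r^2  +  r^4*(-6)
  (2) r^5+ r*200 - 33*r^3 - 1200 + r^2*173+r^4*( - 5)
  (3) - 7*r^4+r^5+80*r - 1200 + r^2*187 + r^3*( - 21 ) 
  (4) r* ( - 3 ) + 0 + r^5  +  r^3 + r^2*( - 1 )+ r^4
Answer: 1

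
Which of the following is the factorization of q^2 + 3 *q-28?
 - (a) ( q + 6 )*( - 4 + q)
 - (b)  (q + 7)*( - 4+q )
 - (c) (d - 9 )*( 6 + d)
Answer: b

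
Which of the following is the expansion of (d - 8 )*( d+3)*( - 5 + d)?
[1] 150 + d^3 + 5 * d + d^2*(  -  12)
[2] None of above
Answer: 2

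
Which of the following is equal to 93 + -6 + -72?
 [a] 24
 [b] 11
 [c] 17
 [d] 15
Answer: d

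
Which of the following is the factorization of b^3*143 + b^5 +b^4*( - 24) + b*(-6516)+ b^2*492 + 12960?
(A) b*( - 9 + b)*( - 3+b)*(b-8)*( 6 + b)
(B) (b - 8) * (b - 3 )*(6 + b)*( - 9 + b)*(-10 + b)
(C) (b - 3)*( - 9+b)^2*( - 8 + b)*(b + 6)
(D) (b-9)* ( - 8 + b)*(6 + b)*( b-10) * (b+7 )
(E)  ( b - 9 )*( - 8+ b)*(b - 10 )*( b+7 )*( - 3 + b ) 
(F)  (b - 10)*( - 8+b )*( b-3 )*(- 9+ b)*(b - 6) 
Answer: B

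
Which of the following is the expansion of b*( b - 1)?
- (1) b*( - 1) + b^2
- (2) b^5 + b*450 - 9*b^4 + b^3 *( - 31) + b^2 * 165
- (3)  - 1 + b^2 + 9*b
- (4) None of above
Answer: 1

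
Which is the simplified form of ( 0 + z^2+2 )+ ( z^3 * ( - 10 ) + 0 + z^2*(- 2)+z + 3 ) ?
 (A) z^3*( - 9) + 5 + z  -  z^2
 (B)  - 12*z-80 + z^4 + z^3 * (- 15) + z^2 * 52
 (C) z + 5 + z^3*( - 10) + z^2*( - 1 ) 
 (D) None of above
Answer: C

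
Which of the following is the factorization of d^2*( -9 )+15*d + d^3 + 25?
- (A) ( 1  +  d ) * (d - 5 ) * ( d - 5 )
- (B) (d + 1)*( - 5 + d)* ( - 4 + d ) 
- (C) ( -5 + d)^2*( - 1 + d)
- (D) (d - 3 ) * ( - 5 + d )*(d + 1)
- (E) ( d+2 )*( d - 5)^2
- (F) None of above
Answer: A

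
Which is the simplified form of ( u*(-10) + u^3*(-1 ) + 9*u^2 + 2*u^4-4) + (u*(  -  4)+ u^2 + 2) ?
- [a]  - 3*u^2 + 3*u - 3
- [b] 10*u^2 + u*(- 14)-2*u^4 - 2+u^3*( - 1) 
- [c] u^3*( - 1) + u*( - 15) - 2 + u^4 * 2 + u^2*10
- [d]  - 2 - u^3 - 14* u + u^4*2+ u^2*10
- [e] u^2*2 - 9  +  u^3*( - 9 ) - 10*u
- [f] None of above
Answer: d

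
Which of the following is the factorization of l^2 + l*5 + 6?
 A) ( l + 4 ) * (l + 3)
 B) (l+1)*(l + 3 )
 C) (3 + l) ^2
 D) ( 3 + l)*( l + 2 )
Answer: D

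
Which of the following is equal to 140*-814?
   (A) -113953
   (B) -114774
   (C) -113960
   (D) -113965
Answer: C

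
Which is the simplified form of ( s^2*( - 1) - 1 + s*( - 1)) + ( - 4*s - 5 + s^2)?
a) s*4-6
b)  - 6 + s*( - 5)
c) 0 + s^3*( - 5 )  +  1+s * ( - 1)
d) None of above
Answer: b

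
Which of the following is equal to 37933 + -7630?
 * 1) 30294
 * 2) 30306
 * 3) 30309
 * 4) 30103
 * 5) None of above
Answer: 5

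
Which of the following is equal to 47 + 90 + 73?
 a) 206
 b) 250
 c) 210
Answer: c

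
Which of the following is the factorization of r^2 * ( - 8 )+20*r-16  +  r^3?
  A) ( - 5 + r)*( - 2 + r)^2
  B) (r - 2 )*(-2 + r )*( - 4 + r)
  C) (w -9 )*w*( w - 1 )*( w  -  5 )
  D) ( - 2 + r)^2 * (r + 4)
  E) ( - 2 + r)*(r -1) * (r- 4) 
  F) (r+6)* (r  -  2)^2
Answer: B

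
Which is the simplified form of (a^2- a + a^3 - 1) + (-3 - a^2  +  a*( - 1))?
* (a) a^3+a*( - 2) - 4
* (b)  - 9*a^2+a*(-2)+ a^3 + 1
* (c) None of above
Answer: a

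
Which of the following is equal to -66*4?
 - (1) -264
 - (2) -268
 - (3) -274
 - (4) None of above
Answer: 1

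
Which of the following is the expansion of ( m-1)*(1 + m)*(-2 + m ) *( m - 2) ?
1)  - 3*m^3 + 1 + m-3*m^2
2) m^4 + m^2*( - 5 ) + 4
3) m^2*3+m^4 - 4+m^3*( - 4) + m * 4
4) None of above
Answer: 3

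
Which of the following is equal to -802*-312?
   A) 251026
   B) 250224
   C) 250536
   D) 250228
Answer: B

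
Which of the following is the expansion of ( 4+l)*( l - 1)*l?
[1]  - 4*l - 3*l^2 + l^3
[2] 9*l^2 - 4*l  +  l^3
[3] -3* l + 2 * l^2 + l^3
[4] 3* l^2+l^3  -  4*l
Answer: 4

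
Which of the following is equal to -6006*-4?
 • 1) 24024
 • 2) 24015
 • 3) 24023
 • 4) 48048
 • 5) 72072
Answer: 1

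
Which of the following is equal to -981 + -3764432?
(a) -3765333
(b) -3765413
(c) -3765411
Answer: b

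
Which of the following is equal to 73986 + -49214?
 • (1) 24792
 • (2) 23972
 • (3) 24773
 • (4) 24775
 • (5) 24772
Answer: 5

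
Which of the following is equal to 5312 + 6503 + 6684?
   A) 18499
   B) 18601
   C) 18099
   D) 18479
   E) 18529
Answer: A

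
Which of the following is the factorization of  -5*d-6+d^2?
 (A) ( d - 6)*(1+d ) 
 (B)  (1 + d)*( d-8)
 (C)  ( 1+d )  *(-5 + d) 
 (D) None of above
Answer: A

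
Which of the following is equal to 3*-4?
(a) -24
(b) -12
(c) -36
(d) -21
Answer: b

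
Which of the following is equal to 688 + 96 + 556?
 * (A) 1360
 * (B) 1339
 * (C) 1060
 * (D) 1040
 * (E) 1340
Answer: E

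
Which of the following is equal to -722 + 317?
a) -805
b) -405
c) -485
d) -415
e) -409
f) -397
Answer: b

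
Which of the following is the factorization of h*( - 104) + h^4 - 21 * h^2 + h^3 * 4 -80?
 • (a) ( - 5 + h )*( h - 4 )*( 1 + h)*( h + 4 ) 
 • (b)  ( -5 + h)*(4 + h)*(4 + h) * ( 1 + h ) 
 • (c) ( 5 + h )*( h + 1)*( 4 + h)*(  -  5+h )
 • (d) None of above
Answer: b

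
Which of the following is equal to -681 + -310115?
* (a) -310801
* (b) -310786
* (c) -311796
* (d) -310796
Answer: d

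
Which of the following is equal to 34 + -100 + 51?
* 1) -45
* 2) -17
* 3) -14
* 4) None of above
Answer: 4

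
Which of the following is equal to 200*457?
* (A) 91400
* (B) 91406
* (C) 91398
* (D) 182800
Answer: A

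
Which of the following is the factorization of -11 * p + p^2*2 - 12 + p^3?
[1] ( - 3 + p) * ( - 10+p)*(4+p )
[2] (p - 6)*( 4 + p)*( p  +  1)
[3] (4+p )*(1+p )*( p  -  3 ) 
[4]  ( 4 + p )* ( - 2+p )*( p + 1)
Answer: 3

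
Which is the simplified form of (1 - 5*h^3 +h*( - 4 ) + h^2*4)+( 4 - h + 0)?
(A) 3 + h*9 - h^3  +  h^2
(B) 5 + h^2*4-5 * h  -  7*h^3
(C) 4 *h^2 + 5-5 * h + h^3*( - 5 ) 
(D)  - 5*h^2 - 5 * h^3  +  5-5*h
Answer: C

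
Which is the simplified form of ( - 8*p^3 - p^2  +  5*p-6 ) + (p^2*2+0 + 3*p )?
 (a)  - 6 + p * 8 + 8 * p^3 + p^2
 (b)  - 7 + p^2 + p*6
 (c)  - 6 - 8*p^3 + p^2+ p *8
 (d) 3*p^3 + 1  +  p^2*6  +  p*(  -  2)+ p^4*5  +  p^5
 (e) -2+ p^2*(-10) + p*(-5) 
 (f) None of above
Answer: c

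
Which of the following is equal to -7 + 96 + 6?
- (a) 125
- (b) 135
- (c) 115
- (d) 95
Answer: d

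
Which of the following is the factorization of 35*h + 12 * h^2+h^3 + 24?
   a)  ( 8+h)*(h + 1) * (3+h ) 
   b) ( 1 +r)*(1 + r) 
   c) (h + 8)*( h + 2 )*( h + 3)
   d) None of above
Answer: a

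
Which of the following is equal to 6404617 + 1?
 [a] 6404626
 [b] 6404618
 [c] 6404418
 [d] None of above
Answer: b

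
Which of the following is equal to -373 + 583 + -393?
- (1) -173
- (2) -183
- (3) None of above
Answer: 2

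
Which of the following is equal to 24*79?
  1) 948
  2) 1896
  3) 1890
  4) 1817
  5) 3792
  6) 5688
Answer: 2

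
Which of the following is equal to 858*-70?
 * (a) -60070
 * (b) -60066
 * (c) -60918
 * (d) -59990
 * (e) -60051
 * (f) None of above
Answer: f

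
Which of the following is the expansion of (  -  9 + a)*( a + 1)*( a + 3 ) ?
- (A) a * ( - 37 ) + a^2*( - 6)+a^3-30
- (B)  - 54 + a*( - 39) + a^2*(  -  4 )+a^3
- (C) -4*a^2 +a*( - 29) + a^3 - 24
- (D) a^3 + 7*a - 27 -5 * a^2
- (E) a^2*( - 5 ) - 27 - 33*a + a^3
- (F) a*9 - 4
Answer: E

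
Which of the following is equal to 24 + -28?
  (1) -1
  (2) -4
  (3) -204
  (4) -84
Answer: 2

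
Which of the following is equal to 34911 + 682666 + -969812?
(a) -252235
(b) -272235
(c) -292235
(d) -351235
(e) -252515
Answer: a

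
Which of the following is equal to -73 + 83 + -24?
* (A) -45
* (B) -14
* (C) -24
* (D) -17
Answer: B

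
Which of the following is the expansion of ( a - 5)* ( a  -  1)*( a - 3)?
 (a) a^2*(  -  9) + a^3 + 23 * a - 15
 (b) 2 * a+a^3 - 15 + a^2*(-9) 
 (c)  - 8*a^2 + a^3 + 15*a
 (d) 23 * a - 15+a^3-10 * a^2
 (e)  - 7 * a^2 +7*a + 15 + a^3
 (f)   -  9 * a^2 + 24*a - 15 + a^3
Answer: a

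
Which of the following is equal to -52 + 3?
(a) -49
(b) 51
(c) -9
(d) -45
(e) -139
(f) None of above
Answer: a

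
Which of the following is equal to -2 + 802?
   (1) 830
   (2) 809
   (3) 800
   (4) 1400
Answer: 3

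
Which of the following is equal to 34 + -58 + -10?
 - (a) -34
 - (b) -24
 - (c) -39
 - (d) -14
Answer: a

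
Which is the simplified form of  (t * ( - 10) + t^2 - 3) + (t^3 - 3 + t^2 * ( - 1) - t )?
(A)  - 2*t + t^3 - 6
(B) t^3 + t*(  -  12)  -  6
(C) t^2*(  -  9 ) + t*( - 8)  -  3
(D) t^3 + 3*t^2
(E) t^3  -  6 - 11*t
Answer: E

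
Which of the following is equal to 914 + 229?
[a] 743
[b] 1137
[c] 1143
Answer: c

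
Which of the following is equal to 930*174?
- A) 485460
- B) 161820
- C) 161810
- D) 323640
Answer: B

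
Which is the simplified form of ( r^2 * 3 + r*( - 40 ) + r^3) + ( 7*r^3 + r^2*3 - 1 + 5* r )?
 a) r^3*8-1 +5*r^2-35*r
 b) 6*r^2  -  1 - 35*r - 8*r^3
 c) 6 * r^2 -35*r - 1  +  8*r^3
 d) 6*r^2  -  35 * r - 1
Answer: c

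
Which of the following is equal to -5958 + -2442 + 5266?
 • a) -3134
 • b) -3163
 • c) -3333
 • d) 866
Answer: a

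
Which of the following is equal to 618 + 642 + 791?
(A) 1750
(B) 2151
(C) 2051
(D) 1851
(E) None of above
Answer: C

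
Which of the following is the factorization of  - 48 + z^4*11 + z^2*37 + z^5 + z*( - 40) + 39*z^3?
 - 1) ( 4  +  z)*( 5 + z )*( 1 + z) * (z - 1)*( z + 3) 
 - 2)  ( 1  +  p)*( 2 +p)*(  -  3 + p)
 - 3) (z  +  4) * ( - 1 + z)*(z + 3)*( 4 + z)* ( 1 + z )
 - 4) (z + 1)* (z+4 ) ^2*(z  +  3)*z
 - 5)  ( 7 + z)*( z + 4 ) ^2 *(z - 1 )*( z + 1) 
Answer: 3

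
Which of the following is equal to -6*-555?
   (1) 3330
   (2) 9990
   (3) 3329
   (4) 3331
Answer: 1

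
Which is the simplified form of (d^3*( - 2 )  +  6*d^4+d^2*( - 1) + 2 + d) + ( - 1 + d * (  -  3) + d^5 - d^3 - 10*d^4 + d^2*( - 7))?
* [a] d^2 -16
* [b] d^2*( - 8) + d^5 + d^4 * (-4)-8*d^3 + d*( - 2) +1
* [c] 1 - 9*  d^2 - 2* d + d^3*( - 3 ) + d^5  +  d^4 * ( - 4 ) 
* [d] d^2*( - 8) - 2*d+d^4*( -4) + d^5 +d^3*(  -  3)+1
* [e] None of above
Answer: d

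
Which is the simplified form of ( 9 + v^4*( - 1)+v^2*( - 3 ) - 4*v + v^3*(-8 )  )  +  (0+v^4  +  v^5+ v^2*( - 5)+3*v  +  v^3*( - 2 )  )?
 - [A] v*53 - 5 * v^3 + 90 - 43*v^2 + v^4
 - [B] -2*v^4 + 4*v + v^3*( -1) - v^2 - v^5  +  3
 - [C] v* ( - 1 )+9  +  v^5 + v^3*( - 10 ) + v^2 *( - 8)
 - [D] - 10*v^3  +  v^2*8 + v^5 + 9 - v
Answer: C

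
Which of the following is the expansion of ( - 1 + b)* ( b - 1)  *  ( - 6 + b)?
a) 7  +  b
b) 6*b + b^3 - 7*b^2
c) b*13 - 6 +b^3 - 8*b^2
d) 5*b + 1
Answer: c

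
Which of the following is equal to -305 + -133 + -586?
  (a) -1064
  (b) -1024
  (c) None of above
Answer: b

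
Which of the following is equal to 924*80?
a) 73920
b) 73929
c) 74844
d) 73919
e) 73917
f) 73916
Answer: a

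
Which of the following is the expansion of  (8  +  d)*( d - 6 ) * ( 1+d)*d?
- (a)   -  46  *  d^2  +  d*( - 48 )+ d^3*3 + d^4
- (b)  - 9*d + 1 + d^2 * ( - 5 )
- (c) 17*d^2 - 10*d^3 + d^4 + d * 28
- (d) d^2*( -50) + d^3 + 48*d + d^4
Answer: a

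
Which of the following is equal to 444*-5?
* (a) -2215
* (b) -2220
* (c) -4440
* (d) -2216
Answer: b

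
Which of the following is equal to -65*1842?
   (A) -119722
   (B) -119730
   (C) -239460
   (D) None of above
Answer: B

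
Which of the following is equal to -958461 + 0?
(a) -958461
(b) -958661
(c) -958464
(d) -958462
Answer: a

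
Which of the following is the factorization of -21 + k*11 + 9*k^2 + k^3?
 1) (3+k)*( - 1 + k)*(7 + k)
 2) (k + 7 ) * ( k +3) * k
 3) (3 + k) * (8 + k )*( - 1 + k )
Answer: 1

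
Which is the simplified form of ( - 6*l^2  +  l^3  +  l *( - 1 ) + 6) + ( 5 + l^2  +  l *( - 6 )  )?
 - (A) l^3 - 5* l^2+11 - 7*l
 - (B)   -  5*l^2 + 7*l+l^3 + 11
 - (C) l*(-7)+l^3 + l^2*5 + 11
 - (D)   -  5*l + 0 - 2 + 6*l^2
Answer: A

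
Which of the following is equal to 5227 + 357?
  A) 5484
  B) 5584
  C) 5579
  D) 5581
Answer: B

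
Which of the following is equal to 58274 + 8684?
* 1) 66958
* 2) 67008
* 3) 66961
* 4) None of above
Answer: 1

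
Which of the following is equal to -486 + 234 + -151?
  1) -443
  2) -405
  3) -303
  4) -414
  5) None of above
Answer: 5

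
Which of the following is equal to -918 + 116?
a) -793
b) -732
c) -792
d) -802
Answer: d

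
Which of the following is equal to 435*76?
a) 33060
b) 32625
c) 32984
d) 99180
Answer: a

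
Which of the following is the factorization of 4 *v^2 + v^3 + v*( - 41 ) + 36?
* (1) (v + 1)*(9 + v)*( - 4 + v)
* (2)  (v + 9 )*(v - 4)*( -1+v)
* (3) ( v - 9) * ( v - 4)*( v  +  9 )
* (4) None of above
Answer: 2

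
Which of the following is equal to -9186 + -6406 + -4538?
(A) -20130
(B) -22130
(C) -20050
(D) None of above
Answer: A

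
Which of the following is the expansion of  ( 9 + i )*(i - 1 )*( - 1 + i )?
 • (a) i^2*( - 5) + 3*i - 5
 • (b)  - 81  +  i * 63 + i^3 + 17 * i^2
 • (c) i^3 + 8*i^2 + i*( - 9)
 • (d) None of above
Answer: d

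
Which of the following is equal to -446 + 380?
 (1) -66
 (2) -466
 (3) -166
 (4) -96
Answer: 1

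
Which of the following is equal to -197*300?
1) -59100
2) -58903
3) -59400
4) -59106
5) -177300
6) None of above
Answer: 1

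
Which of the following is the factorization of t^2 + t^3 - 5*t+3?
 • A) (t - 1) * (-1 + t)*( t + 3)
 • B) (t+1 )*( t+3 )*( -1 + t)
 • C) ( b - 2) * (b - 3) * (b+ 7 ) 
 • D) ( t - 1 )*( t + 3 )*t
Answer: A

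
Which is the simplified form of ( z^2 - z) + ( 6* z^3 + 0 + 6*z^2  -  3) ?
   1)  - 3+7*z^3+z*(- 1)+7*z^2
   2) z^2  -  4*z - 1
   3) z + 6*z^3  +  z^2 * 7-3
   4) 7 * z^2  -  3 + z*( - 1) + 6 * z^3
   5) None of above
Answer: 4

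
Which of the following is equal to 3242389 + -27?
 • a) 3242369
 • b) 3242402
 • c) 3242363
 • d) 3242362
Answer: d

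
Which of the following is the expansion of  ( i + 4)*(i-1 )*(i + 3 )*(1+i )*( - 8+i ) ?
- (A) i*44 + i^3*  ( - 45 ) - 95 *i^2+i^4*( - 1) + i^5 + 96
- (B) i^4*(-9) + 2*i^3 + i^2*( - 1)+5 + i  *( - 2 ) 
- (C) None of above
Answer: A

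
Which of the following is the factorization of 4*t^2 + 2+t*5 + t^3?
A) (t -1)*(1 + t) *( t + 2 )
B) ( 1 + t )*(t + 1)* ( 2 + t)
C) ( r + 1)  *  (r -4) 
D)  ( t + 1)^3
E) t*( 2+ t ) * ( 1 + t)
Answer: B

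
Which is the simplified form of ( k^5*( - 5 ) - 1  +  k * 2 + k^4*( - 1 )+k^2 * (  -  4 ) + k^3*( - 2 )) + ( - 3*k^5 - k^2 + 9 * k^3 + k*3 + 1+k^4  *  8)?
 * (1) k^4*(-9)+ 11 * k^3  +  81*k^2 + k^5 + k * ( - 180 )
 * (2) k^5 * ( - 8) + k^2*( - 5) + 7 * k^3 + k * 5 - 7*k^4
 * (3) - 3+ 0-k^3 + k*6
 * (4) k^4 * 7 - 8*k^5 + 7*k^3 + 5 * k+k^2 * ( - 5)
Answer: 4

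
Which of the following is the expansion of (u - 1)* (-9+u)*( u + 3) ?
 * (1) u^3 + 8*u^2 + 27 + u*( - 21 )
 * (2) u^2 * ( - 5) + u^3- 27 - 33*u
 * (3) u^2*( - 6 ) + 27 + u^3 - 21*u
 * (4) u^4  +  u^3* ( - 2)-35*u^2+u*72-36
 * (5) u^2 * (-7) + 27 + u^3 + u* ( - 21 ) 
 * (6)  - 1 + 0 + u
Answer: 5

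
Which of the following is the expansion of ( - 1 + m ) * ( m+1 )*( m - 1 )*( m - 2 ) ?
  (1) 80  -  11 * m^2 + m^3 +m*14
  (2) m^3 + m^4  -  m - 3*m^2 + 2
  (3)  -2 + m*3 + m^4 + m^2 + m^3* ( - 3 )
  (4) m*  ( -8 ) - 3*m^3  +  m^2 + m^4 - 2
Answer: 3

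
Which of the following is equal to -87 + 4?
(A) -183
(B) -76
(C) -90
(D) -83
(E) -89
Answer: D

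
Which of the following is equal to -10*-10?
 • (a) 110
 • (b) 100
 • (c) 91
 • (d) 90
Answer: b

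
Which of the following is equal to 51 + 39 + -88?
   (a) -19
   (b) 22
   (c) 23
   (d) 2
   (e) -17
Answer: d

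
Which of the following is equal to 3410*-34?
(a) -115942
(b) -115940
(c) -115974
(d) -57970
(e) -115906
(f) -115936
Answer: b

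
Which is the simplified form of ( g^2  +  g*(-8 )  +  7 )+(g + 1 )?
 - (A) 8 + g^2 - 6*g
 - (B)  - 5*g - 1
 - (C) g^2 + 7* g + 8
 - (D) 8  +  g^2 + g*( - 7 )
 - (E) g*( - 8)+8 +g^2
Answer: D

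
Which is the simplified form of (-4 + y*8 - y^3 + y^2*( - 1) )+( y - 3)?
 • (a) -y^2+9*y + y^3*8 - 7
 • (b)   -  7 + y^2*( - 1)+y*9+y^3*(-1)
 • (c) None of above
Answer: b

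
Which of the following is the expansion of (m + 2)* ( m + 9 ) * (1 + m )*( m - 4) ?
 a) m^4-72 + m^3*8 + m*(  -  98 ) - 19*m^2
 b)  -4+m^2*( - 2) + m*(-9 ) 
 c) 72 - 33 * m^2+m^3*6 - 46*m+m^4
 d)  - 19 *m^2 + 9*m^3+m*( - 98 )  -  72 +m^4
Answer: a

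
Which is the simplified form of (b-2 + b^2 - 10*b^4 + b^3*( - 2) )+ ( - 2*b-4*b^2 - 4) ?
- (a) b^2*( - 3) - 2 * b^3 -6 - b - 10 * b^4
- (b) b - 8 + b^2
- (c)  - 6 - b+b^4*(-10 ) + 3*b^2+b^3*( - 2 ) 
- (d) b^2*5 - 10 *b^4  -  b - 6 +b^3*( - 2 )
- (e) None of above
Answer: a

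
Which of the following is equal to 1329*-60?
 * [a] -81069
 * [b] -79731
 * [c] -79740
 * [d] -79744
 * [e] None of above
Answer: c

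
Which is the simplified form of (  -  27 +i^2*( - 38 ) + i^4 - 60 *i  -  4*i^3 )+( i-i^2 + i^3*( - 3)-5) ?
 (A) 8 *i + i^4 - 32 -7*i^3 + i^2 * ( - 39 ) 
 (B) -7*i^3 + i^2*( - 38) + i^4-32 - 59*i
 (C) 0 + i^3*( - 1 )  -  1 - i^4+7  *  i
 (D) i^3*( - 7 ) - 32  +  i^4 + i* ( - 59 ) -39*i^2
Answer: D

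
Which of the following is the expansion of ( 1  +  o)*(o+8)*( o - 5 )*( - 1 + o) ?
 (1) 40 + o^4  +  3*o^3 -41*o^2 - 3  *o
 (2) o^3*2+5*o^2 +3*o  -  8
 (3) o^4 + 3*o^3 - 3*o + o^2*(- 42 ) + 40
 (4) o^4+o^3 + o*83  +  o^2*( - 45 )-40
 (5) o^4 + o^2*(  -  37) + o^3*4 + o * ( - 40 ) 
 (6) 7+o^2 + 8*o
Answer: 1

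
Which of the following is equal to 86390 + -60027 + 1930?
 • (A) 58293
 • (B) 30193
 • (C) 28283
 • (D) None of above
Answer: D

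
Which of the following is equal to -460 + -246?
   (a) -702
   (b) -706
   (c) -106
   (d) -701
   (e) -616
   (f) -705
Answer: b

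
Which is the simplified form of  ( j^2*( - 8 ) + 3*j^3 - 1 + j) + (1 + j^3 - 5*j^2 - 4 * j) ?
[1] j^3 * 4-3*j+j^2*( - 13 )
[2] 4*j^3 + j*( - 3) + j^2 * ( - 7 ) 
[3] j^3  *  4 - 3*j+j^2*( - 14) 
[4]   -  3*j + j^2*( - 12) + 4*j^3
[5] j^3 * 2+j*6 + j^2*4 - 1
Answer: 1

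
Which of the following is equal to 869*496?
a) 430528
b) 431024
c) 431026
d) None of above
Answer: b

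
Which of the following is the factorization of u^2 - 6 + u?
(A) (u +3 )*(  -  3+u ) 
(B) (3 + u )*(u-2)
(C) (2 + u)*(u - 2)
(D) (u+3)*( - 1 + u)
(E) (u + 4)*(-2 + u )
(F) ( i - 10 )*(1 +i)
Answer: B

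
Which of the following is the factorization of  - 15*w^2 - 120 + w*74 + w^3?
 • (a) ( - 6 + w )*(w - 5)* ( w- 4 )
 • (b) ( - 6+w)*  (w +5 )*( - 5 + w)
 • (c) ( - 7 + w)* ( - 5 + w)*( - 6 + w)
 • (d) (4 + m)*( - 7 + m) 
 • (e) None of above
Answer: a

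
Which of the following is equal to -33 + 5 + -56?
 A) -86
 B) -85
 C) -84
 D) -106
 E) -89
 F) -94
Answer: C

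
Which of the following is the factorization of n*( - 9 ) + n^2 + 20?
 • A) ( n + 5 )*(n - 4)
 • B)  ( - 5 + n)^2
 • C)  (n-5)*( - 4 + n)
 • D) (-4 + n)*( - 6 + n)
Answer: C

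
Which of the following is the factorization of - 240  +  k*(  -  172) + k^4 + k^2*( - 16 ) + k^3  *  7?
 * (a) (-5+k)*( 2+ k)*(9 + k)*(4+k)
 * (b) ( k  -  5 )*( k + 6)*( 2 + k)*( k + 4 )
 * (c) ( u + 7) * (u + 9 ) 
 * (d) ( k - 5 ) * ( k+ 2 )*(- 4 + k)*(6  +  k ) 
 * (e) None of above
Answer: b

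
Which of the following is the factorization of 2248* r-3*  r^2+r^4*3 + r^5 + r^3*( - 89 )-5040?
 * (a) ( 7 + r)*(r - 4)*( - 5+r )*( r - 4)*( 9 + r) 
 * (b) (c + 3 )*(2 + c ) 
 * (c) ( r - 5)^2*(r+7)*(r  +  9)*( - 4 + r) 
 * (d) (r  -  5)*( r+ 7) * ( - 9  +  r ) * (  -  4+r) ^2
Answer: a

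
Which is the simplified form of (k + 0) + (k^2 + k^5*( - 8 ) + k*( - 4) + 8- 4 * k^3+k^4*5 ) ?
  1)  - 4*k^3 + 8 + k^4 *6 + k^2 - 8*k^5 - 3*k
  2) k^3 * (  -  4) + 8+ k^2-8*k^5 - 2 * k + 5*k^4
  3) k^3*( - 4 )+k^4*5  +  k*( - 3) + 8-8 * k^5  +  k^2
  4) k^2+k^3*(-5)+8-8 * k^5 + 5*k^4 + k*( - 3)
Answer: 3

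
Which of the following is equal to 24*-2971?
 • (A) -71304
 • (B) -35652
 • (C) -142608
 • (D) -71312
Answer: A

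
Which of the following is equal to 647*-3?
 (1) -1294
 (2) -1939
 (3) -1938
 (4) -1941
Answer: 4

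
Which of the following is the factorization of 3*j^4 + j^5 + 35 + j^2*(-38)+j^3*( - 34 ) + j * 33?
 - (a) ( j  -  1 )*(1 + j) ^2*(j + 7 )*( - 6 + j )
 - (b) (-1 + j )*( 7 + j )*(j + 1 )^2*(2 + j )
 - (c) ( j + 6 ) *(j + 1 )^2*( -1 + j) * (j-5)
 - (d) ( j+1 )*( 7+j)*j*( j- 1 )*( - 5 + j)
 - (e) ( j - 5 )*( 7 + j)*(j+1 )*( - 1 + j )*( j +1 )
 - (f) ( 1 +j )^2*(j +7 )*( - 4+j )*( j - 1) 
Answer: e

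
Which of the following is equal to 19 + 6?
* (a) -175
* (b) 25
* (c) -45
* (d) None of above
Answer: b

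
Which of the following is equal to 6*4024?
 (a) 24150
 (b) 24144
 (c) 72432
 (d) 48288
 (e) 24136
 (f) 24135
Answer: b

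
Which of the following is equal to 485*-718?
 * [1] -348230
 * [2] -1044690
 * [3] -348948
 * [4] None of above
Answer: 1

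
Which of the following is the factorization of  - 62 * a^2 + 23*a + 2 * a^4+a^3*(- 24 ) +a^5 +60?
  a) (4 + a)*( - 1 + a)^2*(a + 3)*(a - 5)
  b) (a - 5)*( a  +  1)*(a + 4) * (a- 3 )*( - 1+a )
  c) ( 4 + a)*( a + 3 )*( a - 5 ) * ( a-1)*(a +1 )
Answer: c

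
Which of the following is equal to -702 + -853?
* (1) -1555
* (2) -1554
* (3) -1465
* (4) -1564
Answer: 1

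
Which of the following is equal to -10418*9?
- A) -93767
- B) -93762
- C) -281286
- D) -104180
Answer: B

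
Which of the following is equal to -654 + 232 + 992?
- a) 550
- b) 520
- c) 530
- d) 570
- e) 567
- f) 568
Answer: d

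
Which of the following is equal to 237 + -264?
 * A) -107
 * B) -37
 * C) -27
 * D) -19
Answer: C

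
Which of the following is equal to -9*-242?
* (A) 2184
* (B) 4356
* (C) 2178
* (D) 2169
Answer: C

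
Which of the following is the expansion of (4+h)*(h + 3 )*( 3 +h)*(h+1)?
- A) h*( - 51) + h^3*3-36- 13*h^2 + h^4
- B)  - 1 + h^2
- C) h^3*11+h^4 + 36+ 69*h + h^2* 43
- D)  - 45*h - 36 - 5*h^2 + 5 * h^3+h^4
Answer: C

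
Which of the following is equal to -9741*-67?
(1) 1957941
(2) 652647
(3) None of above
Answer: 2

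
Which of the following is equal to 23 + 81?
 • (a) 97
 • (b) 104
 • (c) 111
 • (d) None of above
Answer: b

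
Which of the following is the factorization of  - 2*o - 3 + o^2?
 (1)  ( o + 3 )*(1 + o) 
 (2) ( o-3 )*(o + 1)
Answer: 2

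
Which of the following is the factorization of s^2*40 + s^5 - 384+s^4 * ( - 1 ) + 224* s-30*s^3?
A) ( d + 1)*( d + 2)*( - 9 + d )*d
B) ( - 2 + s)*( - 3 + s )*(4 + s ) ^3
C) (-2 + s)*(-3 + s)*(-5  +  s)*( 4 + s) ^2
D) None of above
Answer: D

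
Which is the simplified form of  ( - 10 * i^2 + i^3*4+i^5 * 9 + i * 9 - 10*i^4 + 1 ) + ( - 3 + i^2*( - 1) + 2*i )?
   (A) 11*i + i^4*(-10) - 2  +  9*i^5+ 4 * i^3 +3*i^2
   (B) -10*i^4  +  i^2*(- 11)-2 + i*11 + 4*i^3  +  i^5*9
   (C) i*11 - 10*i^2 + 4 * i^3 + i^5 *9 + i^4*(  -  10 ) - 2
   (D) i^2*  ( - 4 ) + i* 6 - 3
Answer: B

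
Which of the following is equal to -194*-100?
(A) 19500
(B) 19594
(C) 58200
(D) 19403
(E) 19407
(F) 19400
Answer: F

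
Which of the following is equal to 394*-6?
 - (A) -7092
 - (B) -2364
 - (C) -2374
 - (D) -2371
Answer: B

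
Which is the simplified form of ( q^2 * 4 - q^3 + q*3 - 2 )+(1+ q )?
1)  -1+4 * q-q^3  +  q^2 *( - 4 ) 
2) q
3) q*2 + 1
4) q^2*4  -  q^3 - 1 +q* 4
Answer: 4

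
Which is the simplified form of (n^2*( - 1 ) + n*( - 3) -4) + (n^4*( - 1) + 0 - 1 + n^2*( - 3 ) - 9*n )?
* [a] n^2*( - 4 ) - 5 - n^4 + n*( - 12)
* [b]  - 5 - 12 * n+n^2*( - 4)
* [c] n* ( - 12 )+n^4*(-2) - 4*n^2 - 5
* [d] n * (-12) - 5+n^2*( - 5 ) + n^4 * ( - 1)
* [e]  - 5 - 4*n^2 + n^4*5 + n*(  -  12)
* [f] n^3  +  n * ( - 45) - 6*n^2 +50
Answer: a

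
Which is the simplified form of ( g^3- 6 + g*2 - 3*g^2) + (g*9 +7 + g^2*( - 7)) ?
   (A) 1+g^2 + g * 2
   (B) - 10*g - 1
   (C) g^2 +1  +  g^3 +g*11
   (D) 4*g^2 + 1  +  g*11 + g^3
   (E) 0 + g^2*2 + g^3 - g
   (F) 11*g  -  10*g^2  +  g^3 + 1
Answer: F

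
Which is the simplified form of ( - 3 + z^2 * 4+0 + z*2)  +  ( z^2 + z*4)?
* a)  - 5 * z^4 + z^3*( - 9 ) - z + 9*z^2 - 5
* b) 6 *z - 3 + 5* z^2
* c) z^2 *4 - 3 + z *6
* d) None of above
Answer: b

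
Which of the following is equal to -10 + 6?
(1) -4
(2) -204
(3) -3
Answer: 1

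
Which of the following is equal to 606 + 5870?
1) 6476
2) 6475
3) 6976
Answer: 1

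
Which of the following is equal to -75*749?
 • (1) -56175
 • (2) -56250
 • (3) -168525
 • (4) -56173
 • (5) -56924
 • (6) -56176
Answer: 1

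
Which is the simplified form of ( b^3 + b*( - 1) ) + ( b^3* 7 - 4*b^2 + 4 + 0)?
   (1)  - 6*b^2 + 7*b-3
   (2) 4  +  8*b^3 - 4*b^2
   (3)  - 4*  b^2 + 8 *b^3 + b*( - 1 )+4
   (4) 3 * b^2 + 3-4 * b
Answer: 3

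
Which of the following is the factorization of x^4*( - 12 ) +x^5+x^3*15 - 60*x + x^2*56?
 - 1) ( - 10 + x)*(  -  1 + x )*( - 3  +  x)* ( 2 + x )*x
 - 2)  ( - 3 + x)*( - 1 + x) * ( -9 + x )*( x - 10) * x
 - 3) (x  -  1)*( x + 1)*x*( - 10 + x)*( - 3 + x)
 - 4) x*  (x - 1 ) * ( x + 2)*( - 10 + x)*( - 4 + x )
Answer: 1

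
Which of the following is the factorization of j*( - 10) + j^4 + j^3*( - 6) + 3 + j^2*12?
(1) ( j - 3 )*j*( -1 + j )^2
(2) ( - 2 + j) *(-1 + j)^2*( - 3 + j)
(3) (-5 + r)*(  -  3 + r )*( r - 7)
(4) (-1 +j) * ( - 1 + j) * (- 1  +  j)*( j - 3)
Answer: 4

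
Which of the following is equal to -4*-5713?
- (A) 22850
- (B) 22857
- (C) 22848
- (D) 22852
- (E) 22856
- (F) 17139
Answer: D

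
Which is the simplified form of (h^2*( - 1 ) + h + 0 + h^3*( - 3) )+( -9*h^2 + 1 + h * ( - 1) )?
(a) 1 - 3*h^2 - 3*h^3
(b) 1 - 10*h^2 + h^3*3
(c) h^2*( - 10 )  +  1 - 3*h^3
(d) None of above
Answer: c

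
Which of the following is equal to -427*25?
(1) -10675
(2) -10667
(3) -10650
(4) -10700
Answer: 1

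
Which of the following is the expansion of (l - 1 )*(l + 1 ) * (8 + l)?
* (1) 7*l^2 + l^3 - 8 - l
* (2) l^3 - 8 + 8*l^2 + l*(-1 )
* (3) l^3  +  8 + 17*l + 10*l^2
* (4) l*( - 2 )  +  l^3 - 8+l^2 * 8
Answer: 2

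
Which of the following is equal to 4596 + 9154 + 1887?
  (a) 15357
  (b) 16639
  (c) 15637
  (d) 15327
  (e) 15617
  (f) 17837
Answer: c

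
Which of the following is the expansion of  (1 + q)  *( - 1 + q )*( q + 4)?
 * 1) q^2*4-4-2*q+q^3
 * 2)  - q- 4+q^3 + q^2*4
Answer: 2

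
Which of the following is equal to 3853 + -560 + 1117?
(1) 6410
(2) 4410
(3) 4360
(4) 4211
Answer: 2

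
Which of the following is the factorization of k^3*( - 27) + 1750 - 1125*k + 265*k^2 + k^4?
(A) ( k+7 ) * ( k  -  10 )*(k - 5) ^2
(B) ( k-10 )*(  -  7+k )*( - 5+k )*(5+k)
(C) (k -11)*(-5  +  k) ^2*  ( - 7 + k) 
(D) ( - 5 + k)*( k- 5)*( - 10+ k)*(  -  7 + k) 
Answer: D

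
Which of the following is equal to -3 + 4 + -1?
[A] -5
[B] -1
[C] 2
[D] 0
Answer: D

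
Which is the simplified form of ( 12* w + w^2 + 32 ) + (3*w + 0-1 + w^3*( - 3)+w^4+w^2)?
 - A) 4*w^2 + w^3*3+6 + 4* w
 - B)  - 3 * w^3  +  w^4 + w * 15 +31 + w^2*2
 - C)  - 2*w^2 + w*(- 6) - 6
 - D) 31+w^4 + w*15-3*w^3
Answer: B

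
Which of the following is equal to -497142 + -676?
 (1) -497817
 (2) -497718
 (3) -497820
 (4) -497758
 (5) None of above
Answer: 5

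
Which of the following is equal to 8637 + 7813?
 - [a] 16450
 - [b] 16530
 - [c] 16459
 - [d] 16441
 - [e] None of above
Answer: a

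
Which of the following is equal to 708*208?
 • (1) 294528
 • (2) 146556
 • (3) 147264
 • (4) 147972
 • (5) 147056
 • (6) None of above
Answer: 3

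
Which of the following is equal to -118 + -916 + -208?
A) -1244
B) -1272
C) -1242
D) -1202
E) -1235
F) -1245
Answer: C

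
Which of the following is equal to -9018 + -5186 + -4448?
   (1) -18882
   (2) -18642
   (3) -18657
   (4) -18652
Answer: 4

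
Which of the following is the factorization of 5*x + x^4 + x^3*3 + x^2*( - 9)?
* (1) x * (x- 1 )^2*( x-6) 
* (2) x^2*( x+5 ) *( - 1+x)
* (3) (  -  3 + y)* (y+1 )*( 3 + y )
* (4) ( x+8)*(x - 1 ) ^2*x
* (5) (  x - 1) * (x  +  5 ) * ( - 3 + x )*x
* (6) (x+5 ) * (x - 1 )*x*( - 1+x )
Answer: 6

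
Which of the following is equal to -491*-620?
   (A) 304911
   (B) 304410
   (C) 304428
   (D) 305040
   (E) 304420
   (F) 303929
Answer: E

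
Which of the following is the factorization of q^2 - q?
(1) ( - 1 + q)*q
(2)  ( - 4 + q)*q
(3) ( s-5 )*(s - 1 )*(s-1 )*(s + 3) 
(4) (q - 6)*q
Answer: 1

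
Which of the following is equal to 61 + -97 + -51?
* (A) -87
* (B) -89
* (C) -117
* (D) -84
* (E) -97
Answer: A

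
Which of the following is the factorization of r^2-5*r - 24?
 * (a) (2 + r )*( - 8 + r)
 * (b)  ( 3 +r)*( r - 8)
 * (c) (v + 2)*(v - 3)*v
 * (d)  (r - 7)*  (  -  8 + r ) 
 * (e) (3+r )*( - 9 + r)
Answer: b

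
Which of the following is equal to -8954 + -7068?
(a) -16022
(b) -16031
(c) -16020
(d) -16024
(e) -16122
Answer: a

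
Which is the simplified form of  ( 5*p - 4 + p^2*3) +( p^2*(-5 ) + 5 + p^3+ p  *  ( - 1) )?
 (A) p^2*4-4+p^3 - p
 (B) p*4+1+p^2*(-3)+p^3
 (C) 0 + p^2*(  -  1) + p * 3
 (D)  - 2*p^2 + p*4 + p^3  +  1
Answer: D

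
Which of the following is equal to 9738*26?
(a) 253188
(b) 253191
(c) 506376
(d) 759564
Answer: a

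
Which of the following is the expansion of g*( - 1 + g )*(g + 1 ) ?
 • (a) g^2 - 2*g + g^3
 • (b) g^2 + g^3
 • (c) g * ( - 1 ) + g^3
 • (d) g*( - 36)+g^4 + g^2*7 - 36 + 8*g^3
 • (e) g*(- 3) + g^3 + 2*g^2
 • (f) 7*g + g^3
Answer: c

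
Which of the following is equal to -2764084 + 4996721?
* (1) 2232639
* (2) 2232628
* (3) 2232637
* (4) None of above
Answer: 3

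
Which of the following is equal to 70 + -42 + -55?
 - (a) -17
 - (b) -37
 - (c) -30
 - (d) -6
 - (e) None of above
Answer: e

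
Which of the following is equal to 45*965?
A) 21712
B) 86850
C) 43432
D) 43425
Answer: D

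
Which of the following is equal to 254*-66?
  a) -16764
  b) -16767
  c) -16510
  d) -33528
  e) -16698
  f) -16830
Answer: a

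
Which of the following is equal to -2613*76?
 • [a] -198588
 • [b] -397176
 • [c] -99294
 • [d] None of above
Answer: a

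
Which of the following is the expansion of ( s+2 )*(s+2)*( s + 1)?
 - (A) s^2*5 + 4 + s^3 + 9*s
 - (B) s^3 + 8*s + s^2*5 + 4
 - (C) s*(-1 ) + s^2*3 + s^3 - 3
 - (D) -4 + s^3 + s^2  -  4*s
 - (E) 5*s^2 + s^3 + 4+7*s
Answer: B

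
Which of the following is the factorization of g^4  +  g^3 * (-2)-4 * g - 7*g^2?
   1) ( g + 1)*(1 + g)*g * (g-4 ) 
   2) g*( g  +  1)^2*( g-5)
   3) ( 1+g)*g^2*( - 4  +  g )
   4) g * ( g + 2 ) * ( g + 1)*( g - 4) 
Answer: 1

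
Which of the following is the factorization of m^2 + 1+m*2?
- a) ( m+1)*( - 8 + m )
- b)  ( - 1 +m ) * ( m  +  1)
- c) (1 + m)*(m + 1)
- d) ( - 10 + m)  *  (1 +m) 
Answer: c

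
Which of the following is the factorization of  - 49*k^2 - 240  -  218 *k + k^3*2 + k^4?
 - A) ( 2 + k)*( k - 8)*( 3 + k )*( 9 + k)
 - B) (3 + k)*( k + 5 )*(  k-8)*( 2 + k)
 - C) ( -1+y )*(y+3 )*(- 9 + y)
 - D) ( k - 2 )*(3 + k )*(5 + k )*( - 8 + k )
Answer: B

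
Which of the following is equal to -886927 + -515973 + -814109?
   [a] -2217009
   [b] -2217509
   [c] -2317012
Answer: a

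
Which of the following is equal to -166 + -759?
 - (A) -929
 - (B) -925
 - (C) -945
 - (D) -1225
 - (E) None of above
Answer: B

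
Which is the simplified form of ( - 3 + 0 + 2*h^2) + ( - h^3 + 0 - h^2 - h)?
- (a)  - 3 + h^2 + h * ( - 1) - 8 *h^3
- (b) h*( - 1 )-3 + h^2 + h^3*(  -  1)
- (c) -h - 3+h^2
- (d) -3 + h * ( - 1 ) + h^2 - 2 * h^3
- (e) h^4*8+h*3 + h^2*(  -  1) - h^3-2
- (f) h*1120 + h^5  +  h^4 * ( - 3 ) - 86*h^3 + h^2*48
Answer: b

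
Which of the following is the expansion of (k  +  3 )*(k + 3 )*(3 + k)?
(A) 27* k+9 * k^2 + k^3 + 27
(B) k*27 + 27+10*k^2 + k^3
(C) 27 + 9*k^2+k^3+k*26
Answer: A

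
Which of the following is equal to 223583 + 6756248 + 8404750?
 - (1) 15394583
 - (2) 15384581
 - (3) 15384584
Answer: 2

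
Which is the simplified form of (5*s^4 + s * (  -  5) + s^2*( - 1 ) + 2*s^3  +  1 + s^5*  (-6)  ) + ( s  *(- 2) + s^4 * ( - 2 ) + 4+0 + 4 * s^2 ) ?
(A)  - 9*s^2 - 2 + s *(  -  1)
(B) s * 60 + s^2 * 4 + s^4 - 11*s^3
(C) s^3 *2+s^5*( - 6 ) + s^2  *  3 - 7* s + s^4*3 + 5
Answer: C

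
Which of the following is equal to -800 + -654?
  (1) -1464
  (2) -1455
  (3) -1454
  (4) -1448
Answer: 3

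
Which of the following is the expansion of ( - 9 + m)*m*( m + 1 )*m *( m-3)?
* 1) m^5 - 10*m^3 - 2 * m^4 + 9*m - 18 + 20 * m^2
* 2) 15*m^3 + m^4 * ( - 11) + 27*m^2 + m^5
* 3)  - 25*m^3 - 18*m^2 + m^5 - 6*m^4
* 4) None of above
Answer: 2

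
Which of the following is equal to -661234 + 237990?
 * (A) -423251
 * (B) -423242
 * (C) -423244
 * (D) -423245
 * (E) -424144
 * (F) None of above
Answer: C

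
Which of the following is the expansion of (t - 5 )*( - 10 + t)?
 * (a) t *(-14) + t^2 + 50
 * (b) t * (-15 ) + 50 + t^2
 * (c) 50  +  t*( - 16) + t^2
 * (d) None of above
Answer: b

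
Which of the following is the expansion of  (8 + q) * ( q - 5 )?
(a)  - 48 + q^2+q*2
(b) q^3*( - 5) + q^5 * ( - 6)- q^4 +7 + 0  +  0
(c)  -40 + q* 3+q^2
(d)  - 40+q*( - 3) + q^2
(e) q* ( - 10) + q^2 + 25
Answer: c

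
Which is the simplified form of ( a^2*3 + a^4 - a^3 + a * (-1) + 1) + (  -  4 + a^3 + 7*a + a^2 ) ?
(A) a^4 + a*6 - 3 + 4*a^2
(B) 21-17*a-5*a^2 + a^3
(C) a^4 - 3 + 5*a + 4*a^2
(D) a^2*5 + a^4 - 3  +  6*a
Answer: A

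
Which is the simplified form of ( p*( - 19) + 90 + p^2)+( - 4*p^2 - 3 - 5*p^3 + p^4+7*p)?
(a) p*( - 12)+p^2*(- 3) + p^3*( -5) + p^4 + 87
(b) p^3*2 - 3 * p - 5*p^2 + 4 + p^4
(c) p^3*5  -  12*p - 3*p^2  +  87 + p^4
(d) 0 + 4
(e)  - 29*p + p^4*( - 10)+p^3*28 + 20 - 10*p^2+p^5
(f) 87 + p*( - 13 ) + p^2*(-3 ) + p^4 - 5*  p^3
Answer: a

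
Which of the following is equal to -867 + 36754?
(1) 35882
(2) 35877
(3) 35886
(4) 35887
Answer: 4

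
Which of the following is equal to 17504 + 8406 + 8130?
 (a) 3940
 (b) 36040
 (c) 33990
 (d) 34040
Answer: d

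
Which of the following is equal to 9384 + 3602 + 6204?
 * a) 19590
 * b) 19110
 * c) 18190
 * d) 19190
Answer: d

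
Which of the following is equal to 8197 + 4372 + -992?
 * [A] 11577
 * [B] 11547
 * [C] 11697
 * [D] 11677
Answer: A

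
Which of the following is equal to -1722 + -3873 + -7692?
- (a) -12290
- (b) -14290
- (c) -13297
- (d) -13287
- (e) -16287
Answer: d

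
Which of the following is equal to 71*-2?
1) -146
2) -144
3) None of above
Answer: 3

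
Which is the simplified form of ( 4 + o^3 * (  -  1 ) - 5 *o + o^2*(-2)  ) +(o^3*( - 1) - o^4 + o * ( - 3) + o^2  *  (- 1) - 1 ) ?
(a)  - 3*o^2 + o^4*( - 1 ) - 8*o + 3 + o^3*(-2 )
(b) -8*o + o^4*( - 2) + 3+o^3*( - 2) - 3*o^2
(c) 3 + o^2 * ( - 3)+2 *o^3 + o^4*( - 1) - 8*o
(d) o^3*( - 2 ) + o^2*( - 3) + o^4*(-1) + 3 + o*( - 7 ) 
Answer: a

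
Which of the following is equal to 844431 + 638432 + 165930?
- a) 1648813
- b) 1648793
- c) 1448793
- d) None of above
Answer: b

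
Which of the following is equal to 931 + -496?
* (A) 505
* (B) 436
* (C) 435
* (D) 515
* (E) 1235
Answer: C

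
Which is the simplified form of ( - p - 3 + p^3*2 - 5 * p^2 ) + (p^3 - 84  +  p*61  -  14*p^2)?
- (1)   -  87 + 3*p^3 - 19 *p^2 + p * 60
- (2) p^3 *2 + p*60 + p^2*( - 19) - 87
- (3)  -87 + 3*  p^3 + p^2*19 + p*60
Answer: 1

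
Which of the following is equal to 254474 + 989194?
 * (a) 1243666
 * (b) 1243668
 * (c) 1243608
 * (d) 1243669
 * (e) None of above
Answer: b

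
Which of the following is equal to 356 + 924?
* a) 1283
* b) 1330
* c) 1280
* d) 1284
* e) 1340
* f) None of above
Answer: c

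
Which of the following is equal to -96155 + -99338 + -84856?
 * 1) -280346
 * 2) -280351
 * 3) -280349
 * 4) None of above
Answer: 3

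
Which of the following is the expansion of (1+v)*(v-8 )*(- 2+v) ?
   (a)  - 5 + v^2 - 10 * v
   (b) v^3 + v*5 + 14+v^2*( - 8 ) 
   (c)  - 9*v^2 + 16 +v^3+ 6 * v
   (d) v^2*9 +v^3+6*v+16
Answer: c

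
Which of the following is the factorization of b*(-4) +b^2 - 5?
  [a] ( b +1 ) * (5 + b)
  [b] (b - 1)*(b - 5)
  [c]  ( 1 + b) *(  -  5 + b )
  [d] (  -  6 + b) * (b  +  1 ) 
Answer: c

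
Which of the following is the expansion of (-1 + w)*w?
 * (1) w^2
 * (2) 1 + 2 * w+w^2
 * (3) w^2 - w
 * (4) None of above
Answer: 3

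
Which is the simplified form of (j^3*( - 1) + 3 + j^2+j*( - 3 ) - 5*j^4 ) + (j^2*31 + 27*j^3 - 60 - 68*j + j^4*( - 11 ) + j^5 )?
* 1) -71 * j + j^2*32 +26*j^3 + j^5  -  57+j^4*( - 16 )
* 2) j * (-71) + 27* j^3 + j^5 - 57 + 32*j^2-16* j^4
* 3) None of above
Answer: 1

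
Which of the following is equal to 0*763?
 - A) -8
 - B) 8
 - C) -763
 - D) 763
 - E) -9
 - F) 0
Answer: F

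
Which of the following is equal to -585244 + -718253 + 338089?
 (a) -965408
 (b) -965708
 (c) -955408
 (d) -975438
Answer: a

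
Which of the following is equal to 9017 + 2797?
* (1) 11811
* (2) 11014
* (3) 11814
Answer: 3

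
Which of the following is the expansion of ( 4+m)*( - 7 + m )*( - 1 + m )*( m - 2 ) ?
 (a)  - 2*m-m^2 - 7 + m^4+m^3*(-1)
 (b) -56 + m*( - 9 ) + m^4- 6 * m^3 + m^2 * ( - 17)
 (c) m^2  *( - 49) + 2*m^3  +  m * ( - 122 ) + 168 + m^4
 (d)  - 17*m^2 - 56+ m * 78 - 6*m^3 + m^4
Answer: d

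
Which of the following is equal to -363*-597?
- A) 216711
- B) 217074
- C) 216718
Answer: A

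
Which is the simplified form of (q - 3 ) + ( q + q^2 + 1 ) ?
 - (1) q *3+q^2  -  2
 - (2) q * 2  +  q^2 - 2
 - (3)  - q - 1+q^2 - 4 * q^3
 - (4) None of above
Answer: 2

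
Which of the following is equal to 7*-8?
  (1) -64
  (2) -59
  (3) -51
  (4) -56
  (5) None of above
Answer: 4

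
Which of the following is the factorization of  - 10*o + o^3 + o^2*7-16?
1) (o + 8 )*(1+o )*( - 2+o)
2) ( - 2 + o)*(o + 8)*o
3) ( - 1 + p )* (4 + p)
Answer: 1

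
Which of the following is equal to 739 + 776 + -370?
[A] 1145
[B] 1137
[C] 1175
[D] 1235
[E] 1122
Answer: A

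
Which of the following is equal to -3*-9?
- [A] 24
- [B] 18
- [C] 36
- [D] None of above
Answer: D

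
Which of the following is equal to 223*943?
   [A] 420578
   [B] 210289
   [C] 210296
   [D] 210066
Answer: B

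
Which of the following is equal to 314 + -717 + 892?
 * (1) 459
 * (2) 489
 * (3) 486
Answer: 2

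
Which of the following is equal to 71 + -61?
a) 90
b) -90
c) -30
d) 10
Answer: d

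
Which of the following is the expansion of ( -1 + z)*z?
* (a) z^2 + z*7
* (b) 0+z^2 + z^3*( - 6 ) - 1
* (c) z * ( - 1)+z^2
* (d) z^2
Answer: c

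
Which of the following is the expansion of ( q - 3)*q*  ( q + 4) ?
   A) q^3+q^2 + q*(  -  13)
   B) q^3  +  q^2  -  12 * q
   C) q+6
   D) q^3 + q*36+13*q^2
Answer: B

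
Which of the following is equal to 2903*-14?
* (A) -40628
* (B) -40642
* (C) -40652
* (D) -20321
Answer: B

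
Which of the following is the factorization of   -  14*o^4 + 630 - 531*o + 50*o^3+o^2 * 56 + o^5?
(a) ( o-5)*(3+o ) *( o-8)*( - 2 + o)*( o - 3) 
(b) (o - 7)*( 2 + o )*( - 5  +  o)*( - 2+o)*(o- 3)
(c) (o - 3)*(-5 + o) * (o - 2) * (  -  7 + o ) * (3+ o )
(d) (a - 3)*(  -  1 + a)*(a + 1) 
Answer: c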